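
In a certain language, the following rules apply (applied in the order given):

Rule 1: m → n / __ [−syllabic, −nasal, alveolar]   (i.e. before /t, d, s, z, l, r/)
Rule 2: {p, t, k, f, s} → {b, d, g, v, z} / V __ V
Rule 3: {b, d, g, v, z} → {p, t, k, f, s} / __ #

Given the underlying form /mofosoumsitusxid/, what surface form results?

movozounsidusxit

Rule 1 (nasal place assimilation): /m/ precedes the alveolar consonant /s/, so it assimilates in place to [n]. /mofosoumsitusxid/ → mofosounsitusxid.
Rule 2 (intervocalic voicing): /f/ is a voiceless obstruent between vowels /o/ and /o/, so it voices to [v]. /s/ is a voiceless obstruent between vowels /o/ and /o/, so it voices to [z]. /t/ is a voiceless obstruent between vowels /i/ and /u/, so it voices to [d]. /mofosounsitusxid/ → movozounsidusxid.
Rule 3 (final devoicing): /d/ is a voiced obstruent in word-final position, so it devoices to [t]. /movozounsidusxid/ → movozounsidusxit.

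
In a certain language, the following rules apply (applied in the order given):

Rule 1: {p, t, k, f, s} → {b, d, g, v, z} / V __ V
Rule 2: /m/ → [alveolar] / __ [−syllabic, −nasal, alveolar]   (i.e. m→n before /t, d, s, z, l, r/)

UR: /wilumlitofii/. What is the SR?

wilunlidovii

Rule 1 (intervocalic voicing): /t/ is a voiceless obstruent between vowels /i/ and /o/, so it voices to [d]. /f/ is a voiceless obstruent between vowels /o/ and /i/, so it voices to [v]. /wilumlitofii/ → wilumlidovii.
Rule 2 (nasal place assimilation): /m/ precedes the alveolar consonant /l/, so it assimilates in place to [n]. /wilumlidovii/ → wilunlidovii.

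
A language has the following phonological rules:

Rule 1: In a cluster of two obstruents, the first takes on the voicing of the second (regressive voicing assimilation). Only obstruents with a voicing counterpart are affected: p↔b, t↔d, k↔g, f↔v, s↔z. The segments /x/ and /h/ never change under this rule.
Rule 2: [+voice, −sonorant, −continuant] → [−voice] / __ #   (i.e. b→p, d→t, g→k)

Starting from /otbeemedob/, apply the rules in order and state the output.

Rule 1 (regressive voicing assimilation): /t/ precedes the voiced obstruent /b/, so it voices to [d] by assimilation. /otbeemedob/ → odbeemedob.
Rule 2 (final devoicing): /b/ is a voiced stop in word-final position, so it devoices to [p]. /odbeemedob/ → odbeemedop.

odbeemedop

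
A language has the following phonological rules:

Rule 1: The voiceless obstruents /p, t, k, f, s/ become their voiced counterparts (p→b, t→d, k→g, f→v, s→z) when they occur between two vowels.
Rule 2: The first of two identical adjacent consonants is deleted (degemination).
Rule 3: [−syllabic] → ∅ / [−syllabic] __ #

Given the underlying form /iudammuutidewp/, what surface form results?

iudamuudidew

Rule 1 (intervocalic voicing): /t/ is a voiceless obstruent between vowels /u/ and /i/, so it voices to [d]. /iudammuutidewp/ → iudammuudidewp.
Rule 2 (degemination): /mm/ is a geminate; the first /m/ deletes. /iudammuudidewp/ → iudamuudidewp.
Rule 3 (final cluster simplification): /p/ is the second consonant of a word-final cluster /wp/, so it deletes. /iudamuudidewp/ → iudamuudidew.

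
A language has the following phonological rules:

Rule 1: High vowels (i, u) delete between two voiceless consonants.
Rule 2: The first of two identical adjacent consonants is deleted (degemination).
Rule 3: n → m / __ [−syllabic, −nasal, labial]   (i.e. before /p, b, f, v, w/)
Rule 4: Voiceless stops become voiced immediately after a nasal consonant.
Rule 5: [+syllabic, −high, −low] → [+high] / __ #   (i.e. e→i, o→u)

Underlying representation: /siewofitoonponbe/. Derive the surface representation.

siewoftoombombi

Rule 1 (high vowel syncope): /i/ is a high vowel flanked by voiceless consonants /f/ and /t/, so it deletes. /siewofitoonponbe/ → siewoftoonponbe.
Rule 2 (degemination): no segment meets the environment; /siewoftoonponbe/ is unchanged.
Rule 3 (nasal place assimilation): /n/ precedes the labial consonant /p/, so it assimilates in place to [m]. /n/ precedes the labial consonant /b/, so it assimilates in place to [m]. /siewoftoonponbe/ → siewoftoompombe.
Rule 4 (post-nasal voicing): /p/ is a voiceless stop immediately after the nasal /m/, so it voices to [b]. /siewoftoompombe/ → siewoftoombombe.
Rule 5 (final vowel raising): /e/ is a mid vowel in word-final position, so it raises to [i]. /siewoftoombombe/ → siewoftoombombi.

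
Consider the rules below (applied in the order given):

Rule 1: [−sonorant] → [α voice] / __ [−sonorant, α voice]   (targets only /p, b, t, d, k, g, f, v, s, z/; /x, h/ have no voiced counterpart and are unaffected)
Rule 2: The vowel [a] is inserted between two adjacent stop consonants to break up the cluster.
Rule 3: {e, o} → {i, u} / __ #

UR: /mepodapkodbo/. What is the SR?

Rule 1 (regressive voicing assimilation): no segment meets the environment; /mepodapkodbo/ is unchanged.
Rule 2 (stop-cluster a-epenthesis): /p/ and /k/ form a stop–stop cluster, so [a] is inserted between them. /d/ and /b/ form a stop–stop cluster, so [a] is inserted between them. /mepodapkodbo/ → mepodapakodabo.
Rule 3 (final vowel raising): /o/ is a mid vowel in word-final position, so it raises to [u]. /mepodapakodabo/ → mepodapakodabu.

mepodapakodabu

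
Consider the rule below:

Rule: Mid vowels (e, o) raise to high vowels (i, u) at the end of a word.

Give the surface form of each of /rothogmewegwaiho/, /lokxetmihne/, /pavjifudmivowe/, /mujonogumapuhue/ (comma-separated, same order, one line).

/rothogmewegwaiho/: /o/ is a mid vowel in word-final position, so it raises to [u]. → [rothogmewegwaihu].
/lokxetmihne/: /e/ is a mid vowel in word-final position, so it raises to [i]. → [lokxetmihni].
/pavjifudmivowe/: /e/ is a mid vowel in word-final position, so it raises to [i]. → [pavjifudmivowi].
/mujonogumapuhue/: /e/ is a mid vowel in word-final position, so it raises to [i]. → [mujonogumapuhui].

rothogmewegwaihu, lokxetmihni, pavjifudmivowi, mujonogumapuhui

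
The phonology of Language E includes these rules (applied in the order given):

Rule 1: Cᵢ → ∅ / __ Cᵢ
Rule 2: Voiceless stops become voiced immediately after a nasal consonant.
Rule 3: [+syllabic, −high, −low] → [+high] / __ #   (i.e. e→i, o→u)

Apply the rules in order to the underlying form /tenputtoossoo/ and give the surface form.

Rule 1 (degemination): /tt/ is a geminate; the first /t/ deletes. /ss/ is a geminate; the first /s/ deletes. /tenputtoossoo/ → tenputoosoo.
Rule 2 (post-nasal voicing): /p/ is a voiceless stop immediately after the nasal /n/, so it voices to [b]. /tenputoosoo/ → tenbutoosoo.
Rule 3 (final vowel raising): /o/ is a mid vowel in word-final position, so it raises to [u]. /tenbutoosoo/ → tenbutoosou.

tenbutoosou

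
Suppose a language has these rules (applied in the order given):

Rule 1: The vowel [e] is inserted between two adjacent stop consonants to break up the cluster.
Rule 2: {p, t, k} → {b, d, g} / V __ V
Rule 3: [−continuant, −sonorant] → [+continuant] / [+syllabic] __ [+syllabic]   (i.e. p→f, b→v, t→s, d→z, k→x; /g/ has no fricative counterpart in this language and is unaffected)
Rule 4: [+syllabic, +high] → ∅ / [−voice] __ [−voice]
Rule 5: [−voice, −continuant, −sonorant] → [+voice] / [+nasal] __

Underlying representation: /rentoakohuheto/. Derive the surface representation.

rendoagohhezo

Rule 1 (stop-cluster e-epenthesis): no segment meets the environment; /rentoakohuheto/ is unchanged.
Rule 2 (intervocalic voicing): /k/ is a voiceless stop between vowels /a/ and /o/, so it voices to [g]. /t/ is a voiceless stop between vowels /e/ and /o/, so it voices to [d]. /rentoakohuheto/ → rentoagohuhedo.
Rule 3 (intervocalic spirantization): /d/ is a stop between vowels /e/ and /o/, so it spirantizes to the fricative [z]. /rentoagohuhedo/ → rentoagohuhezo.
Rule 4 (high vowel syncope): /u/ is a high vowel flanked by voiceless consonants /h/ and /h/, so it deletes. /rentoagohuhezo/ → rentoagohhezo.
Rule 5 (post-nasal voicing): /t/ is a voiceless stop immediately after the nasal /n/, so it voices to [d]. /rentoagohhezo/ → rendoagohhezo.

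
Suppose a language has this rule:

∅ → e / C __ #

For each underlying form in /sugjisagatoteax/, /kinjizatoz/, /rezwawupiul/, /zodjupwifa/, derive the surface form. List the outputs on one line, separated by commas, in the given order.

sugjisagatoteaxe, kinjizatoze, rezwawupiule, zodjupwifa

/sugjisagatoteax/: the form ends in the consonant /x/, so [e] is inserted word-finally. → [sugjisagatoteaxe].
/kinjizatoz/: the form ends in the consonant /z/, so [e] is inserted word-finally. → [kinjizatoze].
/rezwawupiul/: the form ends in the consonant /l/, so [e] is inserted word-finally. → [rezwawupiule].
/zodjupwifa/: the rule's environment is not met; surfaces unchanged as [zodjupwifa].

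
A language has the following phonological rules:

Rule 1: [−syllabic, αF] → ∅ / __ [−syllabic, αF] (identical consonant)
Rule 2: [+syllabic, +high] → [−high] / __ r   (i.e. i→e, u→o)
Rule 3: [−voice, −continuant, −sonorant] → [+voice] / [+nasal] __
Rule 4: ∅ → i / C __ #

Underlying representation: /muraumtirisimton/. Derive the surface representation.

Rule 1 (degemination): no segment meets the environment; /muraumtirisimton/ is unchanged.
Rule 2 (pre-rhotic lowering): /u/ is a high vowel immediately before /r/, so it lowers to [o]. /i/ is a high vowel immediately before /r/, so it lowers to [e]. /muraumtirisimton/ → moraumterisimton.
Rule 3 (post-nasal voicing): /t/ is a voiceless stop immediately after the nasal /m/, so it voices to [d]. /t/ is a voiceless stop immediately after the nasal /m/, so it voices to [d]. /moraumterisimton/ → moraumderisimdon.
Rule 4 (final i-epenthesis): the form ends in the consonant /n/, so [i] is inserted word-finally. /moraumderisimdon/ → moraumderisimdoni.

moraumderisimdoni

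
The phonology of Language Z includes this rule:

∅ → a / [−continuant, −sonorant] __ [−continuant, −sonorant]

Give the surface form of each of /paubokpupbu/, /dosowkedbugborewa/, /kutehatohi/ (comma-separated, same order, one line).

/paubokpupbu/: /k/ and /p/ form a stop–stop cluster, so [a] is inserted between them. /p/ and /b/ form a stop–stop cluster, so [a] is inserted between them. → [paubokapupabu].
/dosowkedbugborewa/: /d/ and /b/ form a stop–stop cluster, so [a] is inserted between them. /g/ and /b/ form a stop–stop cluster, so [a] is inserted between them. → [dosowkedabugaborewa].
/kutehatohi/: the rule's environment is not met; surfaces unchanged as [kutehatohi].

paubokapupabu, dosowkedabugaborewa, kutehatohi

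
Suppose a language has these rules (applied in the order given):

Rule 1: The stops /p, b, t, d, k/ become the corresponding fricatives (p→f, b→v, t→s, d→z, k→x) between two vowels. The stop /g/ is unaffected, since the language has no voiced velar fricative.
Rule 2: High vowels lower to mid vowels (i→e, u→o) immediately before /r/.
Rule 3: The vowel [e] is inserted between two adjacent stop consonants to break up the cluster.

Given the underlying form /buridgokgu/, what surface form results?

Rule 1 (intervocalic spirantization): no segment meets the environment; /buridgokgu/ is unchanged.
Rule 2 (pre-rhotic lowering): /u/ is a high vowel immediately before /r/, so it lowers to [o]. /buridgokgu/ → boridgokgu.
Rule 3 (stop-cluster e-epenthesis): /d/ and /g/ form a stop–stop cluster, so [e] is inserted between them. /k/ and /g/ form a stop–stop cluster, so [e] is inserted between them. /boridgokgu/ → boridegokegu.

boridegokegu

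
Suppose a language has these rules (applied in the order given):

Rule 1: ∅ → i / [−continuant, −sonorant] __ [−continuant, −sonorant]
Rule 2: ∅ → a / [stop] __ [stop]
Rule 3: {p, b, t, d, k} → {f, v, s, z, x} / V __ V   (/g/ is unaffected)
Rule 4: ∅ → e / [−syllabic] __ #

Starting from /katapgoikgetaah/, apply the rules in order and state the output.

kasafigoixigesaahe

Rule 1 (stop-cluster i-epenthesis): /p/ and /g/ form a stop–stop cluster, so [i] is inserted between them. /k/ and /g/ form a stop–stop cluster, so [i] is inserted between them. /katapgoikgetaah/ → katapigoikigetaah.
Rule 2 (stop-cluster a-epenthesis): no segment meets the environment; /katapigoikigetaah/ is unchanged.
Rule 3 (intervocalic spirantization): /t/ is a stop between vowels /a/ and /a/, so it spirantizes to the fricative [s]. /p/ is a stop between vowels /a/ and /i/, so it spirantizes to the fricative [f]. /k/ is a stop between vowels /i/ and /i/, so it spirantizes to the fricative [x]. /t/ is a stop between vowels /e/ and /a/, so it spirantizes to the fricative [s]. /katapigoikigetaah/ → kasafigoixigesaah.
Rule 4 (final e-epenthesis): the form ends in the consonant /h/, so [e] is inserted word-finally. /kasafigoixigesaah/ → kasafigoixigesaahe.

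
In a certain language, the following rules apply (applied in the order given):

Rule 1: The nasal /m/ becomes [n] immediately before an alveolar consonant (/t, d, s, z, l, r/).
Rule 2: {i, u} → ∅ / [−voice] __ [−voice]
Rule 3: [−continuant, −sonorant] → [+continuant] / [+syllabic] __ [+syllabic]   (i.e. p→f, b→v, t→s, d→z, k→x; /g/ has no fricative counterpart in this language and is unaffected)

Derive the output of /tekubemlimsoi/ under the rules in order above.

Rule 1 (nasal place assimilation): /m/ precedes the alveolar consonant /l/, so it assimilates in place to [n]. /m/ precedes the alveolar consonant /s/, so it assimilates in place to [n]. /tekubemlimsoi/ → tekubenlinsoi.
Rule 2 (high vowel syncope): no segment meets the environment; /tekubenlinsoi/ is unchanged.
Rule 3 (intervocalic spirantization): /k/ is a stop between vowels /e/ and /u/, so it spirantizes to the fricative [x]. /b/ is a stop between vowels /u/ and /e/, so it spirantizes to the fricative [v]. /tekubenlinsoi/ → texuvenlinsoi.

texuvenlinsoi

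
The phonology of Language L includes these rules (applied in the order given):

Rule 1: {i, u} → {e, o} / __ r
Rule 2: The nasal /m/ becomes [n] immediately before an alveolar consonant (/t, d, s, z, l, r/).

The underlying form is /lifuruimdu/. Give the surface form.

Rule 1 (pre-rhotic lowering): /u/ is a high vowel immediately before /r/, so it lowers to [o]. /lifuruimdu/ → liforuimdu.
Rule 2 (nasal place assimilation): /m/ precedes the alveolar consonant /d/, so it assimilates in place to [n]. /liforuimdu/ → liforuindu.

liforuindu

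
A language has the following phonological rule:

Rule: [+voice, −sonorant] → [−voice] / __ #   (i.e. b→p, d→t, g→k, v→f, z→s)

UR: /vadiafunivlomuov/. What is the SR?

/v/ is a voiced obstruent in word-final position, so it devoices to [f].
Surface form: [vadiafunivlomuof].

vadiafunivlomuof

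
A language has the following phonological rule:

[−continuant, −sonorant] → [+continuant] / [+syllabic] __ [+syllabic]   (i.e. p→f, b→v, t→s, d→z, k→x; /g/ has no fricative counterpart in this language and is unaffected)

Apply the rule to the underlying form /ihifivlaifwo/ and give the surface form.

ihifivlaifwo

No segment of /ihifivlaifwo/ meets the structural description of the rule, so the form surfaces unchanged.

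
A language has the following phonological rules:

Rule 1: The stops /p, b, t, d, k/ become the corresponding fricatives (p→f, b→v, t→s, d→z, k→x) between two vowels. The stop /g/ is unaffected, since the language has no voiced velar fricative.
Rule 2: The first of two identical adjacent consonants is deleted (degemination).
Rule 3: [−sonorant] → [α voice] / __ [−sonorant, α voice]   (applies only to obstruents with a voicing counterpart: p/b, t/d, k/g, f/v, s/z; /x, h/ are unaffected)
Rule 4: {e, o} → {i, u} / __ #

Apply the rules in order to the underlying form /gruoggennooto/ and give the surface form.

gruogenoosu

Rule 1 (intervocalic spirantization): /t/ is a stop between vowels /o/ and /o/, so it spirantizes to the fricative [s]. /gruoggennooto/ → gruoggennooso.
Rule 2 (degemination): /gg/ is a geminate; the first /g/ deletes. /nn/ is a geminate; the first /n/ deletes. /gruoggennooso/ → gruogenooso.
Rule 3 (regressive voicing assimilation): no segment meets the environment; /gruogenooso/ is unchanged.
Rule 4 (final vowel raising): /o/ is a mid vowel in word-final position, so it raises to [u]. /gruogenooso/ → gruogenoosu.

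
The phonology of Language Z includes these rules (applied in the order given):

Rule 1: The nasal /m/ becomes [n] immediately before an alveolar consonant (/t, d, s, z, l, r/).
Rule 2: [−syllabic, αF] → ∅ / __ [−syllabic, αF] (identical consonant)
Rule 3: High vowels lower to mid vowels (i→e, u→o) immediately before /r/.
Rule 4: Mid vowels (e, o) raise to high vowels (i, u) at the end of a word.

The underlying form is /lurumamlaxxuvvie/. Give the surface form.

Rule 1 (nasal place assimilation): /m/ precedes the alveolar consonant /l/, so it assimilates in place to [n]. /lurumamlaxxuvvie/ → lurumanlaxxuvvie.
Rule 2 (degemination): /xx/ is a geminate; the first /x/ deletes. /vv/ is a geminate; the first /v/ deletes. /lurumanlaxxuvvie/ → lurumanlaxuvie.
Rule 3 (pre-rhotic lowering): /u/ is a high vowel immediately before /r/, so it lowers to [o]. /lurumanlaxuvie/ → lorumanlaxuvie.
Rule 4 (final vowel raising): /e/ is a mid vowel in word-final position, so it raises to [i]. /lorumanlaxuvie/ → lorumanlaxuvii.

lorumanlaxuvii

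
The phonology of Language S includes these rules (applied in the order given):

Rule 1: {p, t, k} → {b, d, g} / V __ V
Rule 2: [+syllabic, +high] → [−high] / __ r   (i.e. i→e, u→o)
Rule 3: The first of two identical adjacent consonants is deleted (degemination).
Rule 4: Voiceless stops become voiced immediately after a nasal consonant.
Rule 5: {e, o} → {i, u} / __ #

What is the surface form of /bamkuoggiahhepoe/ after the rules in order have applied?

bamguogiaheboi

Rule 1 (intervocalic voicing): /p/ is a voiceless stop between vowels /e/ and /o/, so it voices to [b]. /bamkuoggiahhepoe/ → bamkuoggiahheboe.
Rule 2 (pre-rhotic lowering): no segment meets the environment; /bamkuoggiahheboe/ is unchanged.
Rule 3 (degemination): /gg/ is a geminate; the first /g/ deletes. /hh/ is a geminate; the first /h/ deletes. /bamkuoggiahheboe/ → bamkuogiaheboe.
Rule 4 (post-nasal voicing): /k/ is a voiceless stop immediately after the nasal /m/, so it voices to [g]. /bamkuogiaheboe/ → bamguogiaheboe.
Rule 5 (final vowel raising): /e/ is a mid vowel in word-final position, so it raises to [i]. /bamguogiaheboe/ → bamguogiaheboi.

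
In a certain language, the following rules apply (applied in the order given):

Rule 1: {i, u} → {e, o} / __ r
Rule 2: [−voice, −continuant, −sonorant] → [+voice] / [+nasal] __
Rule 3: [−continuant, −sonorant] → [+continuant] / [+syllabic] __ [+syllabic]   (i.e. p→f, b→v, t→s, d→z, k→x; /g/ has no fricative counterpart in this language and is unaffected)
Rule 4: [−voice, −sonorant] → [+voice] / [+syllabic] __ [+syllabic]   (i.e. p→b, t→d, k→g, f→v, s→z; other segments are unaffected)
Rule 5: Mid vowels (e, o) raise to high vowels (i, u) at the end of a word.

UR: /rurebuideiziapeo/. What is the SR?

rorevuizeiziaveu

Rule 1 (pre-rhotic lowering): /u/ is a high vowel immediately before /r/, so it lowers to [o]. /rurebuideiziapeo/ → rorebuideiziapeo.
Rule 2 (post-nasal voicing): no segment meets the environment; /rorebuideiziapeo/ is unchanged.
Rule 3 (intervocalic spirantization): /b/ is a stop between vowels /e/ and /u/, so it spirantizes to the fricative [v]. /d/ is a stop between vowels /i/ and /e/, so it spirantizes to the fricative [z]. /p/ is a stop between vowels /a/ and /e/, so it spirantizes to the fricative [f]. /rorebuideiziapeo/ → rorevuizeiziafeo.
Rule 4 (intervocalic voicing): /f/ is a voiceless obstruent between vowels /a/ and /e/, so it voices to [v]. /rorevuizeiziafeo/ → rorevuizeiziaveo.
Rule 5 (final vowel raising): /o/ is a mid vowel in word-final position, so it raises to [u]. /rorevuizeiziaveo/ → rorevuizeiziaveu.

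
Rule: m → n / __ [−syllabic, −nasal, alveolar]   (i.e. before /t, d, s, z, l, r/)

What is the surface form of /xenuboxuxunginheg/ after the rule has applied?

xenuboxuxunginheg

No segment of /xenuboxuxunginheg/ meets the structural description of the rule, so the form surfaces unchanged.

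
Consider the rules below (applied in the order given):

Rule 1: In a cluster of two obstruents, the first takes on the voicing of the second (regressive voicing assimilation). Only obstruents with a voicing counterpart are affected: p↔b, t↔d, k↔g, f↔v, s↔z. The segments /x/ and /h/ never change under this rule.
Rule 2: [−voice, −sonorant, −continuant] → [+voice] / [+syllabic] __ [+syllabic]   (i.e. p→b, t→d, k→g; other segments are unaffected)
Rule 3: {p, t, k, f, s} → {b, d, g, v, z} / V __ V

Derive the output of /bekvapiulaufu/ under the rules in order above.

Rule 1 (regressive voicing assimilation): /k/ precedes the voiced obstruent /v/, so it voices to [g] by assimilation. /bekvapiulaufu/ → begvapiulaufu.
Rule 2 (intervocalic voicing): /p/ is a voiceless stop between vowels /a/ and /i/, so it voices to [b]. /begvapiulaufu/ → begvabiulaufu.
Rule 3 (intervocalic voicing): /f/ is a voiceless obstruent between vowels /u/ and /u/, so it voices to [v]. /begvabiulaufu/ → begvabiulauvu.

begvabiulauvu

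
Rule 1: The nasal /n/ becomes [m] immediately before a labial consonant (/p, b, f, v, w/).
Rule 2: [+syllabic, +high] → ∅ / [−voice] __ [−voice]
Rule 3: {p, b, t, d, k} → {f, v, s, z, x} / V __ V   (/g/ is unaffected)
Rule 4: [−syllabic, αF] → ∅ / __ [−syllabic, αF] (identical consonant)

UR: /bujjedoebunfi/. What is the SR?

Rule 1 (nasal place assimilation): /n/ precedes the labial consonant /f/, so it assimilates in place to [m]. /bujjedoebunfi/ → bujjedoebumfi.
Rule 2 (high vowel syncope): no segment meets the environment; /bujjedoebumfi/ is unchanged.
Rule 3 (intervocalic spirantization): /d/ is a stop between vowels /e/ and /o/, so it spirantizes to the fricative [z]. /b/ is a stop between vowels /e/ and /u/, so it spirantizes to the fricative [v]. /bujjedoebumfi/ → bujjezoevumfi.
Rule 4 (degemination): /jj/ is a geminate; the first /j/ deletes. /bujjezoevumfi/ → bujezoevumfi.

bujezoevumfi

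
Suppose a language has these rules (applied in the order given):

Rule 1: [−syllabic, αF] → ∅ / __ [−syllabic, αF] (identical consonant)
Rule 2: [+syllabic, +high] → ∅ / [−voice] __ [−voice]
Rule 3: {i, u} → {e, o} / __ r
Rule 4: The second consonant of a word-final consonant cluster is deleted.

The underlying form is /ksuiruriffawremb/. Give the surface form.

Rule 1 (degemination): /ff/ is a geminate; the first /f/ deletes. /ksuiruriffawremb/ → ksuirurifawremb.
Rule 2 (high vowel syncope): no segment meets the environment; /ksuirurifawremb/ is unchanged.
Rule 3 (pre-rhotic lowering): /i/ is a high vowel immediately before /r/, so it lowers to [e]. /u/ is a high vowel immediately before /r/, so it lowers to [o]. /ksuirurifawremb/ → ksuerorifawremb.
Rule 4 (final cluster simplification): /b/ is the second consonant of a word-final cluster /mb/, so it deletes. /ksuerorifawremb/ → ksuerorifawrem.

ksuerorifawrem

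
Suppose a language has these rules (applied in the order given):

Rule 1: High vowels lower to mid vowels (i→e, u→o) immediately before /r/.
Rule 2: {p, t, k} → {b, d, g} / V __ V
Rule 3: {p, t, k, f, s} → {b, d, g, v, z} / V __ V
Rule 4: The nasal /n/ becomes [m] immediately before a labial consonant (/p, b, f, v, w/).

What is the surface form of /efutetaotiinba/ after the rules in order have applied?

evudedaodiimba

Rule 1 (pre-rhotic lowering): no segment meets the environment; /efutetaotiinba/ is unchanged.
Rule 2 (intervocalic voicing): /t/ is a voiceless stop between vowels /u/ and /e/, so it voices to [d]. /t/ is a voiceless stop between vowels /e/ and /a/, so it voices to [d]. /t/ is a voiceless stop between vowels /o/ and /i/, so it voices to [d]. /efutetaotiinba/ → efudedaodiinba.
Rule 3 (intervocalic voicing): /f/ is a voiceless obstruent between vowels /e/ and /u/, so it voices to [v]. /efudedaodiinba/ → evudedaodiinba.
Rule 4 (nasal place assimilation): /n/ precedes the labial consonant /b/, so it assimilates in place to [m]. /evudedaodiinba/ → evudedaodiimba.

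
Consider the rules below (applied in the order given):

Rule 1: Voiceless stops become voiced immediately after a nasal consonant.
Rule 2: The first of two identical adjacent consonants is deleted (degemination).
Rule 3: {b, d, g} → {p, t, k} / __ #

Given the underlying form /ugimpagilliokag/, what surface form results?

ugimbagiliokak

Rule 1 (post-nasal voicing): /p/ is a voiceless stop immediately after the nasal /m/, so it voices to [b]. /ugimpagilliokag/ → ugimbagilliokag.
Rule 2 (degemination): /ll/ is a geminate; the first /l/ deletes. /ugimbagilliokag/ → ugimbagiliokag.
Rule 3 (final devoicing): /g/ is a voiced stop in word-final position, so it devoices to [k]. /ugimbagiliokag/ → ugimbagiliokak.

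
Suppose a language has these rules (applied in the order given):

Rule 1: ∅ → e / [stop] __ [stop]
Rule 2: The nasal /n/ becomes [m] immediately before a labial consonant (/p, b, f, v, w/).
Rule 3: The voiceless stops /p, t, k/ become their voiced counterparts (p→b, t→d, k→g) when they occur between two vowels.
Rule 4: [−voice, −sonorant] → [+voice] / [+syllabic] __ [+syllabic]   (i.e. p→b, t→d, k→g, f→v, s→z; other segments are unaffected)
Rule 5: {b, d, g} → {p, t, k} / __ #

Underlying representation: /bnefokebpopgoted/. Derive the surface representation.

bnevogebebobegodet

Rule 1 (stop-cluster e-epenthesis): /b/ and /p/ form a stop–stop cluster, so [e] is inserted between them. /p/ and /g/ form a stop–stop cluster, so [e] is inserted between them. /bnefokebpopgoted/ → bnefokebepopegoted.
Rule 2 (nasal place assimilation): no segment meets the environment; /bnefokebepopegoted/ is unchanged.
Rule 3 (intervocalic voicing): /k/ is a voiceless stop between vowels /o/ and /e/, so it voices to [g]. /p/ is a voiceless stop between vowels /e/ and /o/, so it voices to [b]. /p/ is a voiceless stop between vowels /o/ and /e/, so it voices to [b]. /t/ is a voiceless stop between vowels /o/ and /e/, so it voices to [d]. /bnefokebepopegoted/ → bnefogebebobegoded.
Rule 4 (intervocalic voicing): /f/ is a voiceless obstruent between vowels /e/ and /o/, so it voices to [v]. /bnefogebebobegoded/ → bnevogebebobegoded.
Rule 5 (final devoicing): /d/ is a voiced stop in word-final position, so it devoices to [t]. /bnevogebebobegoded/ → bnevogebebobegodet.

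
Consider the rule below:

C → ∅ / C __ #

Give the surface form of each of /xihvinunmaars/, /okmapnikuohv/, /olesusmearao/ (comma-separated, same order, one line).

xihvinunmaar, okmapnikuoh, olesusmearao

/xihvinunmaars/: /s/ is the second consonant of a word-final cluster /rs/, so it deletes. → [xihvinunmaar].
/okmapnikuohv/: /v/ is the second consonant of a word-final cluster /hv/, so it deletes. → [okmapnikuoh].
/olesusmearao/: the rule's environment is not met; surfaces unchanged as [olesusmearao].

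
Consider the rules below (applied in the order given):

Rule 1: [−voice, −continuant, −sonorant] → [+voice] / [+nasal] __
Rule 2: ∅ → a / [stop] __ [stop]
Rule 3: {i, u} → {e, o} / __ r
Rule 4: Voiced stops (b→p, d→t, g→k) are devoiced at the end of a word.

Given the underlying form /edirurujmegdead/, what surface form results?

Rule 1 (post-nasal voicing): no segment meets the environment; /edirurujmegdead/ is unchanged.
Rule 2 (stop-cluster a-epenthesis): /g/ and /d/ form a stop–stop cluster, so [a] is inserted between them. /edirurujmegdead/ → edirurujmegadead.
Rule 3 (pre-rhotic lowering): /i/ is a high vowel immediately before /r/, so it lowers to [e]. /u/ is a high vowel immediately before /r/, so it lowers to [o]. /edirurujmegadead/ → ederorujmegadead.
Rule 4 (final devoicing): /d/ is a voiced stop in word-final position, so it devoices to [t]. /ederorujmegadead/ → ederorujmegadeat.

ederorujmegadeat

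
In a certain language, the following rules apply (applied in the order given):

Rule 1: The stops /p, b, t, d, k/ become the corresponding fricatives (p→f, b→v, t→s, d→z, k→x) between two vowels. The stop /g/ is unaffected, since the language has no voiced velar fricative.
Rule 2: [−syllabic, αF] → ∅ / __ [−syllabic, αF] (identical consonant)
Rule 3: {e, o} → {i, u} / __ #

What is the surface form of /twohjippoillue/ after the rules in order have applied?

Rule 1 (intervocalic spirantization): no segment meets the environment; /twohjippoillue/ is unchanged.
Rule 2 (degemination): /pp/ is a geminate; the first /p/ deletes. /ll/ is a geminate; the first /l/ deletes. /twohjippoillue/ → twohjipoilue.
Rule 3 (final vowel raising): /e/ is a mid vowel in word-final position, so it raises to [i]. /twohjipoilue/ → twohjipoilui.

twohjipoilui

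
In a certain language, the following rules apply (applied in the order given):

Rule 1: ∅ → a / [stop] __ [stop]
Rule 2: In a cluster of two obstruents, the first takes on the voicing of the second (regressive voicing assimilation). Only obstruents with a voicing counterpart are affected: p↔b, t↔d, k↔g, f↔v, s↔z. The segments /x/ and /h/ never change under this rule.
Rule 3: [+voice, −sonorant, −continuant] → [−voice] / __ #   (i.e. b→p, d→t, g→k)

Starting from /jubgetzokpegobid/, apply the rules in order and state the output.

Rule 1 (stop-cluster a-epenthesis): /b/ and /g/ form a stop–stop cluster, so [a] is inserted between them. /k/ and /p/ form a stop–stop cluster, so [a] is inserted between them. /jubgetzokpegobid/ → jubagetzokapegobid.
Rule 2 (regressive voicing assimilation): /t/ precedes the voiced obstruent /z/, so it voices to [d] by assimilation. /jubagetzokapegobid/ → jubagedzokapegobid.
Rule 3 (final devoicing): /d/ is a voiced stop in word-final position, so it devoices to [t]. /jubagedzokapegobid/ → jubagedzokapegobit.

jubagedzokapegobit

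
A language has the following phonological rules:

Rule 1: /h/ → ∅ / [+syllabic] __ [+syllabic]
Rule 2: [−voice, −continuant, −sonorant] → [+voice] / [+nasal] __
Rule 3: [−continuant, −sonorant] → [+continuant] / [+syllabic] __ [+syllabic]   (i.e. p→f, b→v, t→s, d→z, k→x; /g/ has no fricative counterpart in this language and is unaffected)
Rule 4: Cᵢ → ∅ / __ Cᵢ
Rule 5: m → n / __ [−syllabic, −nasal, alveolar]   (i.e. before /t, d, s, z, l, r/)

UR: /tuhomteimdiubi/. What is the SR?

Rule 1 (intervocalic h-deletion): /h/ occurs between vowels /u/ and /o/, so it deletes. /tuhomteimdiubi/ → tuomteimdiubi.
Rule 2 (post-nasal voicing): /t/ is a voiceless stop immediately after the nasal /m/, so it voices to [d]. /tuomteimdiubi/ → tuomdeimdiubi.
Rule 3 (intervocalic spirantization): /b/ is a stop between vowels /u/ and /i/, so it spirantizes to the fricative [v]. /tuomdeimdiubi/ → tuomdeimdiuvi.
Rule 4 (degemination): no segment meets the environment; /tuomdeimdiuvi/ is unchanged.
Rule 5 (nasal place assimilation): /m/ precedes the alveolar consonant /d/, so it assimilates in place to [n]. /m/ precedes the alveolar consonant /d/, so it assimilates in place to [n]. /tuomdeimdiuvi/ → tuondeindiuvi.

tuondeindiuvi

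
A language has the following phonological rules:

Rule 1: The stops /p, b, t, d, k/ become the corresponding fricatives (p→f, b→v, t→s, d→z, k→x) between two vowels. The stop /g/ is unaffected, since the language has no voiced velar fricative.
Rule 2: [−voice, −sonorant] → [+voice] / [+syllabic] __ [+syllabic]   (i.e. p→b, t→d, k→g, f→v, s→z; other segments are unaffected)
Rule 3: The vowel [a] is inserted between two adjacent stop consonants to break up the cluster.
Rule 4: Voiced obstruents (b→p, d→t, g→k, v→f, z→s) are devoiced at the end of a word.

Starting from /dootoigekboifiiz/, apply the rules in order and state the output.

doozoigekaboiviis

Rule 1 (intervocalic spirantization): /t/ is a stop between vowels /o/ and /o/, so it spirantizes to the fricative [s]. /dootoigekboifiiz/ → doosoigekboifiiz.
Rule 2 (intervocalic voicing): /s/ is a voiceless obstruent between vowels /o/ and /o/, so it voices to [z]. /f/ is a voiceless obstruent between vowels /i/ and /i/, so it voices to [v]. /doosoigekboifiiz/ → doozoigekboiviiz.
Rule 3 (stop-cluster a-epenthesis): /k/ and /b/ form a stop–stop cluster, so [a] is inserted between them. /doozoigekboiviiz/ → doozoigekaboiviiz.
Rule 4 (final devoicing): /z/ is a voiced obstruent in word-final position, so it devoices to [s]. /doozoigekaboiviiz/ → doozoigekaboiviis.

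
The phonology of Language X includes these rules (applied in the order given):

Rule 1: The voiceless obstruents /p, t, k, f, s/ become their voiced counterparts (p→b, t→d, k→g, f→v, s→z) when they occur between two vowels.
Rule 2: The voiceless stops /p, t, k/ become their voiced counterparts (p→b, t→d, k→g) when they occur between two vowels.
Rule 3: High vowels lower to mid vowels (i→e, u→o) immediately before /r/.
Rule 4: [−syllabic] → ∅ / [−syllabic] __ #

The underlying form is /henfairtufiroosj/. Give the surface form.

Rule 1 (intervocalic voicing): /f/ is a voiceless obstruent between vowels /u/ and /i/, so it voices to [v]. /henfairtufiroosj/ → henfairtuviroosj.
Rule 2 (intervocalic voicing): no segment meets the environment; /henfairtuviroosj/ is unchanged.
Rule 3 (pre-rhotic lowering): /i/ is a high vowel immediately before /r/, so it lowers to [e]. /i/ is a high vowel immediately before /r/, so it lowers to [e]. /henfairtuviroosj/ → henfaertuveroosj.
Rule 4 (final cluster simplification): /j/ is the second consonant of a word-final cluster /sj/, so it deletes. /henfaertuveroosj/ → henfaertuveroos.

henfaertuveroos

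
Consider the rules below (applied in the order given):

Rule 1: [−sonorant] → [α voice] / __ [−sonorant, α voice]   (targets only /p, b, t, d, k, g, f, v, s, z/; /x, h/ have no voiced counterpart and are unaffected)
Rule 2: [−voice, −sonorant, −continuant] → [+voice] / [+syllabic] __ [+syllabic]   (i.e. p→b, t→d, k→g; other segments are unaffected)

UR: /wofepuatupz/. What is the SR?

Rule 1 (regressive voicing assimilation): /p/ precedes the voiced obstruent /z/, so it voices to [b] by assimilation. /wofepuatupz/ → wofepuatubz.
Rule 2 (intervocalic voicing): /p/ is a voiceless stop between vowels /e/ and /u/, so it voices to [b]. /t/ is a voiceless stop between vowels /a/ and /u/, so it voices to [d]. /wofepuatubz/ → wofebuadubz.

wofebuadubz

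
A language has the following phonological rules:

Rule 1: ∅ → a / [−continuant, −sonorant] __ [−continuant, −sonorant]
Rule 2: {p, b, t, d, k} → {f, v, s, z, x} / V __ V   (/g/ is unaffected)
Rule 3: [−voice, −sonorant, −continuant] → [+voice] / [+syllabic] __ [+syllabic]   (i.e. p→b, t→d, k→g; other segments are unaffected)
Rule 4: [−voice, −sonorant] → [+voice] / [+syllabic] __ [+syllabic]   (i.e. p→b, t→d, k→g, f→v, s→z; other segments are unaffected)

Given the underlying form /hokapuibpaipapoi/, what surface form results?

hoxavuivavaivavoi

Rule 1 (stop-cluster a-epenthesis): /b/ and /p/ form a stop–stop cluster, so [a] is inserted between them. /hokapuibpaipapoi/ → hokapuibapaipapoi.
Rule 2 (intervocalic spirantization): /k/ is a stop between vowels /o/ and /a/, so it spirantizes to the fricative [x]. /p/ is a stop between vowels /a/ and /u/, so it spirantizes to the fricative [f]. /b/ is a stop between vowels /i/ and /a/, so it spirantizes to the fricative [v]. /p/ is a stop between vowels /a/ and /a/, so it spirantizes to the fricative [f]. /p/ is a stop between vowels /i/ and /a/, so it spirantizes to the fricative [f]. /p/ is a stop between vowels /a/ and /o/, so it spirantizes to the fricative [f]. /hokapuibapaipapoi/ → hoxafuivafaifafoi.
Rule 3 (intervocalic voicing): no segment meets the environment; /hoxafuivafaifafoi/ is unchanged.
Rule 4 (intervocalic voicing): /f/ is a voiceless obstruent between vowels /a/ and /u/, so it voices to [v]. /f/ is a voiceless obstruent between vowels /a/ and /a/, so it voices to [v]. /f/ is a voiceless obstruent between vowels /i/ and /a/, so it voices to [v]. /f/ is a voiceless obstruent between vowels /a/ and /o/, so it voices to [v]. /hoxafuivafaifafoi/ → hoxavuivavaivavoi.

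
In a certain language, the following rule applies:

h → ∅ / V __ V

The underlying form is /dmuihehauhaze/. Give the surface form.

/h/ occurs between vowels /i/ and /e/, so it deletes.
/h/ occurs between vowels /e/ and /a/, so it deletes.
/h/ occurs between vowels /u/ and /a/, so it deletes.
Surface form: [dmuieauaze].

dmuieauaze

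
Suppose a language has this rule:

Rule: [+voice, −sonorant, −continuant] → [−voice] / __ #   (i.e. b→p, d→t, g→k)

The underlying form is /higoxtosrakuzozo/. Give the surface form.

higoxtosrakuzozo

No segment of /higoxtosrakuzozo/ meets the structural description of the rule, so the form surfaces unchanged.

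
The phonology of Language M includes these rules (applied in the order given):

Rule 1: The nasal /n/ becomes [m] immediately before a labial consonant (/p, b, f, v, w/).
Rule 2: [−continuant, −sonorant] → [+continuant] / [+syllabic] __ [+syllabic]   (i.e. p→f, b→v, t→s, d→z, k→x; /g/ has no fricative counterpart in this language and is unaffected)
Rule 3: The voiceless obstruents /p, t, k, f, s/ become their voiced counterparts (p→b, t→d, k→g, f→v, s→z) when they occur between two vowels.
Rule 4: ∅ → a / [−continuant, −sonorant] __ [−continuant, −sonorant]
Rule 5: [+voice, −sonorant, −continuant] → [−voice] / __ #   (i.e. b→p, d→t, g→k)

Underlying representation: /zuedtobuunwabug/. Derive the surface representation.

Rule 1 (nasal place assimilation): /n/ precedes the labial consonant /w/, so it assimilates in place to [m]. /zuedtobuunwabug/ → zuedtobuumwabug.
Rule 2 (intervocalic spirantization): /b/ is a stop between vowels /o/ and /u/, so it spirantizes to the fricative [v]. /b/ is a stop between vowels /a/ and /u/, so it spirantizes to the fricative [v]. /zuedtobuumwabug/ → zuedtovuumwavug.
Rule 3 (intervocalic voicing): no segment meets the environment; /zuedtovuumwavug/ is unchanged.
Rule 4 (stop-cluster a-epenthesis): /d/ and /t/ form a stop–stop cluster, so [a] is inserted between them. /zuedtovuumwavug/ → zuedatovuumwavug.
Rule 5 (final devoicing): /g/ is a voiced stop in word-final position, so it devoices to [k]. /zuedatovuumwavug/ → zuedatovuumwavuk.

zuedatovuumwavuk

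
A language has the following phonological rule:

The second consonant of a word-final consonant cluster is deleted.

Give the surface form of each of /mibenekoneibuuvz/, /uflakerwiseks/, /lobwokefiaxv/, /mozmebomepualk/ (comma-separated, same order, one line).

mibenekoneibuuv, uflakerwisek, lobwokefiax, mozmebomepual

/mibenekoneibuuvz/: /z/ is the second consonant of a word-final cluster /vz/, so it deletes. → [mibenekoneibuuv].
/uflakerwiseks/: /s/ is the second consonant of a word-final cluster /ks/, so it deletes. → [uflakerwisek].
/lobwokefiaxv/: /v/ is the second consonant of a word-final cluster /xv/, so it deletes. → [lobwokefiax].
/mozmebomepualk/: /k/ is the second consonant of a word-final cluster /lk/, so it deletes. → [mozmebomepual].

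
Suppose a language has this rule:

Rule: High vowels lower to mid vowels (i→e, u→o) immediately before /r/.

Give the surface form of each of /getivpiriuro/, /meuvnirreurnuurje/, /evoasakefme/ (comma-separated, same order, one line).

/getivpiriuro/: /i/ is a high vowel immediately before /r/, so it lowers to [e]. /u/ is a high vowel immediately before /r/, so it lowers to [o]. → [getivperioro].
/meuvnirreurnuurje/: /i/ is a high vowel immediately before /r/, so it lowers to [e]. /u/ is a high vowel immediately before /r/, so it lowers to [o]. /u/ is a high vowel immediately before /r/, so it lowers to [o]. → [meuvnerreornuorje].
/evoasakefme/: the rule's environment is not met; surfaces unchanged as [evoasakefme].

getivperioro, meuvnerreornuorje, evoasakefme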